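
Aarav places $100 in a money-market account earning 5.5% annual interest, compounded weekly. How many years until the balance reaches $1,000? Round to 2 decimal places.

41.89 years

(1 + 0.00105769)^(52t) = 1,000/100 = 10.
52t·ln(1 + 0.00105769) = ln(10); 52t = 2.3026/0.00105713 ≈ 2178.1406.
t ≈ 41.8873 years.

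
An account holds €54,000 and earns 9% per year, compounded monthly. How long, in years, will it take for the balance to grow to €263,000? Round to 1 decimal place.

We need (1 + 0.0075)^(12t) = 4.8704, so 12t = ln 4.8704 / ln 1.0075 ≈ 211.8799.
t ≈ 211.8799/12 = 17.6567 years.

17.7 years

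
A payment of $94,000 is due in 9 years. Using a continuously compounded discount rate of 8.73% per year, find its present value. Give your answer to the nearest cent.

P = A·e^(−rt) = 94,000·e^(−0.7857).
e^(−0.7857) ≈ 0.45580052972, so P ≈ 42,845.2498.

$42,845.25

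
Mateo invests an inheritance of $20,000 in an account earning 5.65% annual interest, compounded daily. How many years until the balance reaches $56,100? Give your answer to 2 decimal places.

18.26 years

(1 + 0.000154795)^(365t) = 56,100/20,000 = 2.805.
365t·ln(1 + 0.000154795) = ln(2.805); 365t = 1.0314/0.000154783 ≈ 6663.5651.
t ≈ 18.2563 years.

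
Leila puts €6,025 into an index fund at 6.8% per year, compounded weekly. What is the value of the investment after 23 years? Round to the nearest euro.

€28,757

Growth factor = (1 + 0.068/52)^1196 ≈ 4.7730154513.
A ≈ 6,025 × 4.7730154513 ≈ 28,757.4181.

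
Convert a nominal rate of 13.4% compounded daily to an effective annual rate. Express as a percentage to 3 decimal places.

One year is 365 periods at 0.000367123 each: (1 + 0.000367123)^365 ≈ 1.143365.
EAR = 1.143365 − 1 ≈ 14.33647%.

14.336%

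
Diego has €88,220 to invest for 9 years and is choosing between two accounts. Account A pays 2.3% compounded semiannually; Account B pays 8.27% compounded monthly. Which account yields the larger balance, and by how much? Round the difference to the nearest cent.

Account A growth factor: (1 + 0.0115)^18 ≈ 1.22853057072; balance ≈ 108,380.9669.
Account B growth factor: (1 + 0.0827/12)^108 ≈ 2.09960029144; balance ≈ 185,226.7377.
Account B is larger by 76,845.7708.

Account B, by €76,845.77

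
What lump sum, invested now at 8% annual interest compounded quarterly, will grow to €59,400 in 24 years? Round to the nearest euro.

Growth factor = (1 + 0.02)^96 ≈ 6.6929331795.
P = 59,400/6.6929331795 ≈ 8,875.0326.

€8,875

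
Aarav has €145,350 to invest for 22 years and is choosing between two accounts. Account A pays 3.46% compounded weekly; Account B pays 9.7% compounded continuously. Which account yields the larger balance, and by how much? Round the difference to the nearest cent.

A: (1 + 0.0346/52)^1144 ≈ 2.14030184231, so 145,350 × 2.14030184231 ≈ 311,092.8728.
B: e^(0.097·22) = e^2.134 ≈ 8.448593687469, so 145,350 × 8.448593687469 ≈ 1,228,003.0925.
Difference ≈ 916,910.2197 in favor of B.

Account B, by €916,910.22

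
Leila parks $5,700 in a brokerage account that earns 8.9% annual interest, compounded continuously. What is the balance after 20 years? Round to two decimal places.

$33,800.18

A = P·e^(rt) = 5,700·e^(0.089·20) = 5,700·e^1.78.
e^1.78 ≈ 5.9298564186, so A ≈ 33,800.1816.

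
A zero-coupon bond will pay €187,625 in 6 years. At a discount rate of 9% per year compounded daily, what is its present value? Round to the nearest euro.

€109,345

Growth factor = (1 + 0.09/365)^2190 ≈ 1.71589264102.
P = 187,625/1.71589264102 ≈ 109,345.4191.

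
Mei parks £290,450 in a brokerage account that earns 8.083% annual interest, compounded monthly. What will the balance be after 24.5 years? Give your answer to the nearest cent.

Periodic rate = 8.083%/12 = 0.00673583; periods = 12·24.5 = 294.
A = 290,450·(1 + 0.08083/12)^294 ≈ 290,450·7.197222563125 ≈ 2,090,433.2935.

£2,090,433.29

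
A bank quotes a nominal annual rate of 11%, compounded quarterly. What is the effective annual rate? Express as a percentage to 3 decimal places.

11.462%

One year is 4 periods at 0.0275 each: (1 + 0.0275)^4 ≈ 1.114621.
EAR = 1.114621 − 1 ≈ 11.46213%.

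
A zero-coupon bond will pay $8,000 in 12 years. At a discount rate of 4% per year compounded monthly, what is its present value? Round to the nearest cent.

Growth factor = (1 + 0.04/12)^144 ≈ 1.614784923.
P = 8,000/1.614784923 ≈ 4,954.2201.

$4,954.22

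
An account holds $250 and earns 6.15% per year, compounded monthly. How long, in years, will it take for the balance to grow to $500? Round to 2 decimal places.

11.30 years

(1 + 0.005125)^(12t) = 500/250 = 2.
12t·ln(1 + 0.005125) = ln(2); 12t = 0.69315/0.00511191 ≈ 135.5945.
t ≈ 11.2995 years.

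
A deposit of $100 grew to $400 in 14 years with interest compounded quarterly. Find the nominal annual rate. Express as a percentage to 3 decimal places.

(1 + r/4)^56 = 400/100 = 4.
1 + r/4 = 4^(1/56) ≈ 1.025064, so r/4 ≈ 0.0250642.
r ≈ 4·0.0250642 = 10.02568%.

10.026%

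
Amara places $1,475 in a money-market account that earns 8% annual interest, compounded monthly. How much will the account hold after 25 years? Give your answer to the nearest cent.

$10,826.76

Growth factor = (1 + 0.08/12)^300 ≈ 7.3401759637.
A ≈ 1,475 × 7.3401759637 ≈ 10,826.7595.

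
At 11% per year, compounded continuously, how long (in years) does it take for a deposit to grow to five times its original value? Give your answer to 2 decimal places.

14.63 years

e^(0.11t) = 5, so 0.11t = ln 5 ≈ 1.6094.
t ≈ 1.6094/0.11 ≈ 14.6313.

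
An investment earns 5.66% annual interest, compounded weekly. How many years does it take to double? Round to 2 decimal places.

(1 + 0.00108846)^(52t) = 2.
52t = ln 2 / ln(1 + 0.00108846) ≈ 0.69315/0.00108787 ≈ 637.1602.
t ≈ 12.2531.

12.25 years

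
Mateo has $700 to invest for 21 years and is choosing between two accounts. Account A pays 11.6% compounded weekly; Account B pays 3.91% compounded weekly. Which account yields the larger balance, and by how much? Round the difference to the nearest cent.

Account A, by $6,386.79

Account A growth factor: (1 + 0.116/52)^1092 ≈ 11.39627967; balance ≈ 7,977.3958.
Account B growth factor: (1 + 0.0391/52)^1092 ≈ 2.272297542; balance ≈ 1,590.6083.
Account A is larger by 6,386.7875.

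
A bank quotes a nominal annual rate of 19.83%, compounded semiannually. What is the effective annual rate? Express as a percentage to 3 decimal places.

EAR = (1 + 19.83%/2)^2 − 1 = (1 + 0.09915)^2 − 1.
(1 + 0.09915)^2 ≈ 1.208131, so EAR ≈ 20.81307%.

20.813%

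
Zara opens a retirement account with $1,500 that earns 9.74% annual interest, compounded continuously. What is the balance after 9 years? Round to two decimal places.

$3,604.07

A = P·e^(rt) = 1,500·e^(0.0974·9) = 1,500·e^0.8766.
e^0.8766 ≈ 2.402716567, so A ≈ 3,604.0748.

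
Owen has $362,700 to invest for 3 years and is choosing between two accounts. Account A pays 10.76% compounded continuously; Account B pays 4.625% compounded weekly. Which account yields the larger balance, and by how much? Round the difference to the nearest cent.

Account A, by $84,227.32

Account A growth factor: e^(0.1076·3) = e^0.3228 ≈ 1.38098912546; balance ≈ 500,884.7558.
Account B growth factor: (1 + 0.04625/52)^156 ≈ 1.14876601156; balance ≈ 416,657.4324.
Account A is larger by 84,227.3234.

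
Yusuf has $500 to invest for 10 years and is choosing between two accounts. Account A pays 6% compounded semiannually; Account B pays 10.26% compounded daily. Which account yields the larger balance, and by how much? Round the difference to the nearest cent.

Account A growth factor: (1 + 0.03)^20 ≈ 1.80611123; balance ≈ 903.0556.
Account B growth factor: (1 + 0.1026/365)^3650 ≈ 2.789481747; balance ≈ 1,394.7409.
Account B is larger by 491.6853.

Account B, by $491.69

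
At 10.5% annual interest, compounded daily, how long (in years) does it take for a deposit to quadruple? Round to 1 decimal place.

(1 + 0.000287671)^(365t) = 4.
365t = ln 4 / ln(1 + 0.000287671) ≈ 1.3863/0.00028763 ≈ 4819.7164.
t ≈ 13.2047.

13.2 years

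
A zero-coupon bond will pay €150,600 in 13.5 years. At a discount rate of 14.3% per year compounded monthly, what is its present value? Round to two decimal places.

Periodic rate = 14.3%/12 = 0.0119167; 162 periods.
P = 150,600/(1 + 0.143/12)^162 ≈ 150,600/6.8147406588 ≈ 22,099.1535.

€22,099.15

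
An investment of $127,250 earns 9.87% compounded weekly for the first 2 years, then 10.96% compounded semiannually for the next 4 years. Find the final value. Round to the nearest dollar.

Phase 1: 127,250·(1 + 0.0987/52)^104 ≈ 154,990.9227.
Phase 2: 154,990.9227·(1 + 0.0548)^8 ≈ 237,501.9790.

$237,502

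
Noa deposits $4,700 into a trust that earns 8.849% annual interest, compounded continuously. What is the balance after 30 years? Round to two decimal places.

A = P·e^(rt) = 4,700·e^(0.08849·30) = 4,700·e^2.6547.
e^2.6547 ≈ 14.220719204, so A ≈ 66,837.3803.

$66,837.38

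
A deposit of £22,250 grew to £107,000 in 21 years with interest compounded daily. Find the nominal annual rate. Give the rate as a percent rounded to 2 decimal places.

7.48%

(1 + r/365)^7665 = 107,000/22,250 = 4.80899.
1 + r/365 = 4.80899^(1/7665) ≈ 1.000205, so r/365 ≈ 0.000204912.
r ≈ 365·0.000204912 = 7.47927%.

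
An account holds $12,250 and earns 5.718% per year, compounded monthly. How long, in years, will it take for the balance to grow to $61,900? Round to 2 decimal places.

We need (1 + 0.004765)^(12t) = 5.0531, so 12t = ln 5.0531 / ln 1.004765 ≈ 340.7872.
t ≈ 340.7872/12 = 28.3989 years.

28.40 years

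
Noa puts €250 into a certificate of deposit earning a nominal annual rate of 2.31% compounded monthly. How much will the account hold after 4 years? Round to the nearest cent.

Periodic rate = 2.31%/12 = 0.001925; periods = 12·4 = 48.
A = 250·(1 + 0.001925)^48 ≈ 250·1.09670604 ≈ 274.1765.

€274.18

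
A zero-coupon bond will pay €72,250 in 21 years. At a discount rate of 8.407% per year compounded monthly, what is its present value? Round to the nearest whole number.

Growth factor = (1 + 0.08407/12)^252 ≈ 5.8084539789.
P = 72,250/5.8084539789 ≈ 12,438.7660.

€12,439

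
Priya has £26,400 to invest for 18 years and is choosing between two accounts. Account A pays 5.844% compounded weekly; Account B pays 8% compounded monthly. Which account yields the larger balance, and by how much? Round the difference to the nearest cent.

Account A growth factor: (1 + 0.05844/52)^936 ≈ 2.8614524466; balance ≈ 75,542.3446.
Account B growth factor: (1 + 0.08/12)^216 ≈ 4.20057418741; balance ≈ 110,895.1585.
Account B is larger by 35,352.8140.

Account B, by £35,352.81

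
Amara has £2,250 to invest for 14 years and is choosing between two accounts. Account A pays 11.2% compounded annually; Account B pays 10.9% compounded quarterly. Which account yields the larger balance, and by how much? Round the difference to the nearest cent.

Account B, by £194.18

A: (1 + 0.112)^14 ≈ 4.420455485, so 2,250 × 4.420455485 ≈ 9,946.0248.
B: (1 + 0.02725)^56 ≈ 4.5067596393, so 2,250 × 4.5067596393 ≈ 10,140.2092.
Difference ≈ 194.1843 in favor of B.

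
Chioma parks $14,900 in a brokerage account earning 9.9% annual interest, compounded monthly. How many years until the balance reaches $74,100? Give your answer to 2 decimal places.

16.27 years

We need (1 + 0.00825)^(12t) = 4.9732, so 12t = ln 4.9732 / ln 1.00825 ≈ 195.2318.
t ≈ 195.2318/12 = 16.2693 years.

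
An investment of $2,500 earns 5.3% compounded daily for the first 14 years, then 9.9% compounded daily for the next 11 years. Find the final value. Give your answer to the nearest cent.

Phase 1: 2,500·(1 + 0.053/365)^5110 ≈ 5,250.0461.
Phase 2: 5,250.0461·(1 + 0.099/365)^4015 ≈ 15,597.1656.

$15,597.17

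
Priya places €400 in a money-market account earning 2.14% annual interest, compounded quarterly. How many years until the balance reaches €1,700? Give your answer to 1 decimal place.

We need (1 + 0.00535)^(4t) = 4.25, so 4t = ln 4.25 / ln 1.00535 ≈ 271.1750.
t ≈ 271.1750/4 = 67.7937 years.

67.8 years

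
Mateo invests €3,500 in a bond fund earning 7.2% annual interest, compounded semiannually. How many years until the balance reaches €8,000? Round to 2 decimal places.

11.69 years

(1 + 0.036)^(2t) = 8,000/3,500 = 2.2857.
2t·ln(1 + 0.036) = ln(2.2857); 2t = 0.82668/0.0353671 ≈ 23.3742.
t ≈ 11.6871 years.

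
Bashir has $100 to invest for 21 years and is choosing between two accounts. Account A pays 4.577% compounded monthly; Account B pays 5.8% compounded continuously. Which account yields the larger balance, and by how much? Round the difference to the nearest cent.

Account A growth factor: (1 + 0.04577/12)^252 ≈ 2.60997754; balance ≈ 260.9978.
Account B growth factor: e^(0.058·21) = e^1.218 ≈ 3.38042013; balance ≈ 338.0420.
Account B is larger by 77.0443.

Account B, by $77.04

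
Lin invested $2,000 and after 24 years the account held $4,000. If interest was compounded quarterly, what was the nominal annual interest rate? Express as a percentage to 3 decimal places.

The 96-period growth factor is 4,000/2,000 = 2.
r/4 = 2^(1/96) − 1 ≈ 0.00724641, so r ≈ 4·0.00724641 = 2.89856%.

2.899%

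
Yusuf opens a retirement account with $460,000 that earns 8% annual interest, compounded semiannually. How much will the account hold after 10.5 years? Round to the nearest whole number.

Growth factor = (1 + 0.04)^21 ≈ 2.278768068755.
A ≈ 460,000 × 2.278768068755 ≈ 1,048,233.3116.

$1,048,233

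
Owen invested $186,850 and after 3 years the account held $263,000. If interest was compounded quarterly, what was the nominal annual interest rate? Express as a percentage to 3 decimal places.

The 12-period growth factor is 263,000/186,850 = 1.40755.
r/4 = 1.40755^(1/12) − 1 ≈ 0.028897, so r ≈ 4·0.028897 = 11.55879%.

11.559%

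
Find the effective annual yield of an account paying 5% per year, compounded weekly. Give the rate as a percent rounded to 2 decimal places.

5.12%

EAR = (1 + 5%/52)^52 − 1 = (1 + 0.000961538)^52 − 1.
(1 + 0.000961538)^52 ≈ 1.051246, so EAR ≈ 5.12458%.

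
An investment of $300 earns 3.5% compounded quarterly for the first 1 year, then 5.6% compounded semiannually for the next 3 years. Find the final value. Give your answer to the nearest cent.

After 1 years at 3.5%: 300 × 1.03546206 ≈ 310.6386.
Then 3 years at 5.6%: 310.6386 × 1.18020836 ≈ 366.6183.

$366.62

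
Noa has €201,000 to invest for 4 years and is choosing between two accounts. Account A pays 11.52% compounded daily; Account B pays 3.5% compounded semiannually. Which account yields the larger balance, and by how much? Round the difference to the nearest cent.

Account A, by €87,705.29

A: (1 + 0.1152/365)^1460 ≈ 1.58522649674, so 201,000 × 1.58522649674 ≈ 318,630.5258.
B: (1 + 0.0175)^8 ≈ 1.14888178296, so 201,000 × 1.14888178296 ≈ 230,925.2384.
Difference ≈ 87,705.2875 in favor of A.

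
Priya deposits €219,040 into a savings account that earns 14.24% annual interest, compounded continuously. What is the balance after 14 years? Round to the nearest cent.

€1,608,173.53

A = P·e^(rt) = 219,040·e^(0.1424·14) = 219,040·e^1.9936.
e^1.9936 ≈ 7.341917145449, so A ≈ 1,608,173.5315.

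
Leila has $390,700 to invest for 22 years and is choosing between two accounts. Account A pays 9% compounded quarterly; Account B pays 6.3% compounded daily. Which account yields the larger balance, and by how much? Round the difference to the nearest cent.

Account A growth factor: (1 + 0.0225)^88 ≈ 7.085522276715; balance ≈ 2,768,313.5535.
Account B growth factor: (1 + 0.063/365)^8030 ≈ 3.998344498452; balance ≈ 1,562,153.1955.
Account A is larger by 1,206,160.3580.

Account A, by $1,206,160.36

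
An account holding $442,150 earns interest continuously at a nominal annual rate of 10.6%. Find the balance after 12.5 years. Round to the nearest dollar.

A = P·e^(rt) = 442,150·e^(0.106·12.5) = 442,150·e^1.325.
e^1.325 ≈ 3.762185355, so A ≈ 1,663,450.2547.

$1,663,450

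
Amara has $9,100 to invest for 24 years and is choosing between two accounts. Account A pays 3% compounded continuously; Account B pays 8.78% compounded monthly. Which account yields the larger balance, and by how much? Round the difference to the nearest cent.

A: e^(0.03·24) = e^0.72 ≈ 2.0544332106, so 9,100 × 2.0544332106 ≈ 18,695.3422.
B: (1 + 0.0878/12)^288 ≈ 8.1623209352, so 9,100 × 8.1623209352 ≈ 74,277.1205.
Difference ≈ 55,581.7783 in favor of B.

Account B, by $55,581.78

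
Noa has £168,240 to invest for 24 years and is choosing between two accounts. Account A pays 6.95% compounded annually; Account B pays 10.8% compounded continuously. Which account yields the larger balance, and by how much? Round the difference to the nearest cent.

Account B, by £1,403,234.75

Account A growth factor: (1 + 0.0695)^24 ≈ 5.01578524775; balance ≈ 843,855.7101.
Account B growth factor: e^(0.108·24) = e^2.592 ≈ 13.35645782373; balance ≈ 2,247,090.4643.
Account B is larger by 1,403,234.7542.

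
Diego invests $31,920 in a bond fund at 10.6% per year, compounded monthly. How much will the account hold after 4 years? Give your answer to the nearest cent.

$48,685.00

Growth factor = (1 + 0.106/12)^48 ≈ 1.5252194307.
A ≈ 31,920 × 1.5252194307 ≈ 48,685.0042.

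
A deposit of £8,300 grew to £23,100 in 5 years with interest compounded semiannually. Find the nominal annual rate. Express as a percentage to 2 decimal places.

21.56%

The 10-period growth factor is 23,100/8,300 = 2.78313.
r/2 = 2.78313^(1/10) − 1 ≈ 0.10778, so r ≈ 2·0.10778 = 21.55593%.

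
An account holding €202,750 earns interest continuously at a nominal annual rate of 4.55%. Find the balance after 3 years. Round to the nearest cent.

€232,403.18

A = P·e^(rt) = 202,750·e^(0.0455·3) = 202,750·e^0.1365.
e^0.1365 ≈ 1.14625487778, so A ≈ 232,403.1765.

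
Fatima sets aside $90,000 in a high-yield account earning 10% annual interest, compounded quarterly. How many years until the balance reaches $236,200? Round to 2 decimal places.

We need (1 + 0.025)^(4t) = 2.6244, so 4t = ln 2.6244 / ln 1.025 ≈ 39.0752.
t ≈ 39.0752/4 = 9.7688 years.

9.77 years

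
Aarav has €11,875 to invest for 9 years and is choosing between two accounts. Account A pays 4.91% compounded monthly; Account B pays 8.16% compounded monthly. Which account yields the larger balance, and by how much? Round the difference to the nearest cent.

Account A growth factor: (1 + 0.0491/12)^108 ≈ 1.5542582229; balance ≈ 18,456.8164.
Account B growth factor: (1 + 0.0068)^108 ≈ 2.0790567435; balance ≈ 24,688.7988.
Account B is larger by 6,231.9824.

Account B, by €6,231.98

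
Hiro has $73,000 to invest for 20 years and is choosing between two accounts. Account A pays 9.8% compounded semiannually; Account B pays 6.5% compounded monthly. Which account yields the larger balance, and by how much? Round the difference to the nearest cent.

Account A growth factor: (1 + 0.049)^40 ≈ 6.77671977964; balance ≈ 494,700.5439.
Account B growth factor: (1 + 0.065/12)^240 ≈ 3.65644670189; balance ≈ 266,920.6092.
Account A is larger by 227,779.9347.

Account A, by $227,779.93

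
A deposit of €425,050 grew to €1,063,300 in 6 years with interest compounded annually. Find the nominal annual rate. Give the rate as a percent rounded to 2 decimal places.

16.51%

The 6-period growth factor is 1,063,300/425,050 = 2.50159.
r = 2.50159^(1/6) − 1 ≈ 0.165116, i.e. 16.51164%.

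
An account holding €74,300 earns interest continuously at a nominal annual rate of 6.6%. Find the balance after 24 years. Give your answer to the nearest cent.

€362,169.00

A = P·e^(rt) = 74,300·e^(0.066·24) = 74,300·e^1.584.
e^1.584 ≈ 4.87441452597, so A ≈ 362,168.9993.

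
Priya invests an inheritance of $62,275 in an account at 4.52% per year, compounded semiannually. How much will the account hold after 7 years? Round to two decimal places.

Periodic rate = 4.52%/2 = 0.0226; periods = 2·7 = 14.
A = 62,275·(1 + 0.0226)^14 ≈ 62,275·1.3673542268 ≈ 85,151.9845.

$85,151.98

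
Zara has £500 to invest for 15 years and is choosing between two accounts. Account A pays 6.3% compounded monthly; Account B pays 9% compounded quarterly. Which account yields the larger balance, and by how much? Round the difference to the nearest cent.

Account B, by £616.84

A: (1 + 0.00525)^180 ≈ 2.566461298, so 500 × 2.566461298 ≈ 1,283.2306.
B: (1 + 0.0225)^60 ≈ 3.800134786, so 500 × 3.800134786 ≈ 1,900.0674.
Difference ≈ 616.8367 in favor of B.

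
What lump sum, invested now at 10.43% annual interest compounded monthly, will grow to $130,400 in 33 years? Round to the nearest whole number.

$4,236

Periodic rate = 10.43%/12 = 0.00869167; 396 periods.
P = 130,400/(1 + 0.1043/12)^396 ≈ 130,400/30.7850193837 ≈ 4,235.8265.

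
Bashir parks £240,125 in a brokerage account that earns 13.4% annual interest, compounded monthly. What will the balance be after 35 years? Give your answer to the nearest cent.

£25,467,721.57

Periodic rate = 13.4%/12 = 0.0111667; periods = 12·35 = 420.
A = 240,125·(1 + 0.134/12)^420 ≈ 240,125·106.06026682348 ≈ 25,467,721.5710.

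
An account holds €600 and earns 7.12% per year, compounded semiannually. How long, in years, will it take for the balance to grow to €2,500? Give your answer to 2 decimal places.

20.40 years

(1 + 0.0356)^(2t) = 2,500/600 = 4.1667.
2t·ln(1 + 0.0356) = ln(4.1667); 2t = 1.4271/0.034981 ≈ 40.7969.
t ≈ 20.3985 years.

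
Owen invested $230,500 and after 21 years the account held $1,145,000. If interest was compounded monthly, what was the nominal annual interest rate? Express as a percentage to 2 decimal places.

The 252-period growth factor is 1,145,000/230,500 = 4.96746.
r/12 = 4.96746^(1/252) − 1 ≈ 0.00638102, so r ≈ 12·0.00638102 = 7.65723%.

7.66%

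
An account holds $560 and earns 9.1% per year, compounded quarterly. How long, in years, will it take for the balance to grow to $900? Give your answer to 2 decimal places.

(1 + 0.02275)^(4t) = 900/560 = 1.6071.
4t·ln(1 + 0.02275) = ln(1.6071); 4t = 0.47446/0.0224951 ≈ 21.0916.
t ≈ 5.2729 years.

5.27 years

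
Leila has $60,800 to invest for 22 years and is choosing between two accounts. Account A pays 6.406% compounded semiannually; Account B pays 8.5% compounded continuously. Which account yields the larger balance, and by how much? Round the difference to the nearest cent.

Account A growth factor: (1 + 0.03203)^44 ≈ 4.00370587831; balance ≈ 243,425.3174.
Account B growth factor: e^(0.085·22) = e^1.87 ≈ 6.48829639929; balance ≈ 394,488.4211.
Account B is larger by 151,063.1037.

Account B, by $151,063.10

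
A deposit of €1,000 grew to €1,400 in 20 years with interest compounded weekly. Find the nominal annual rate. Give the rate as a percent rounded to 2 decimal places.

1.68%

(1 + r/52)^1040 = 1,400/1,000 = 1.4.
1 + r/52 = 1.4^(1/1040) ≈ 1.000324, so r/52 ≈ 0.000323583.
r ≈ 52·0.000323583 = 1.68263%.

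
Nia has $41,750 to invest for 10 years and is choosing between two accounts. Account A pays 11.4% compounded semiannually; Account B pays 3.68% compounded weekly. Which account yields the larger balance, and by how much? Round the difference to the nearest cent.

Account A growth factor: (1 + 0.057)^20 ≈ 3.03039852648; balance ≈ 126,519.1385.
Account B growth factor: (1 + 0.0368/52)^520 ≈ 1.4446539993; balance ≈ 60,314.3045.
Account A is larger by 66,204.8340.

Account A, by $66,204.83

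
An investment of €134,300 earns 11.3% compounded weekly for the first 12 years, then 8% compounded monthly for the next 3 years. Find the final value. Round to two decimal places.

After 12 years at 11.3%: 134,300 × 3.87493459842 ≈ 520,403.7166.
Then 3 years at 8%: 520,403.7166 × 1.27023705162 ≈ 661,036.0826.

€661,036.08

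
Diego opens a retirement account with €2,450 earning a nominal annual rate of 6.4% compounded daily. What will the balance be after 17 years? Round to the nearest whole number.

Periodic rate = 6.4%/365 = 0.000175342; periods = 365·17 = 6205.
A = 2,450·(1 + 0.064/365)^6205 ≈ 2,450·2.968048377 ≈ 7,271.7185.

€7,272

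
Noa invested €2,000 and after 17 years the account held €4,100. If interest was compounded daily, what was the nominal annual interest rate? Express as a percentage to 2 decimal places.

4.22%

(1 + r/365)^6205 = 4,100/2,000 = 2.05.
1 + r/365 = 2.05^(1/6205) ≈ 1.000116, so r/365 ≈ 0.000115694.
r ≈ 365·0.000115694 = 4.22283%.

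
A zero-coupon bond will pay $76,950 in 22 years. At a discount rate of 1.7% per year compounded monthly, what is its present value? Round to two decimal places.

$52,953.84

Periodic rate = 1.7%/12 = 0.00141667; 264 periods.
P = 76,950/(1 + 0.017/12)^264 ≈ 76,950/1.4531524984 ≈ 52,953.8366.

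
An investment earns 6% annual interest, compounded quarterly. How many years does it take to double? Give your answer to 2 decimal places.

(1 + 0.015)^(4t) = 2.
4t = ln 2 / ln(1 + 0.015) ≈ 0.69315/0.0148886 ≈ 46.5555.
t ≈ 11.6389.

11.64 years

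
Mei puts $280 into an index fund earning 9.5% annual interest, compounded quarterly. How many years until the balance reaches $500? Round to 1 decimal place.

We need (1 + 0.02375)^(4t) = 1.7857, so 4t = ln 1.7857 / ln 1.02375 ≈ 24.7022.
t ≈ 24.7022/4 = 6.1755 years.

6.2 years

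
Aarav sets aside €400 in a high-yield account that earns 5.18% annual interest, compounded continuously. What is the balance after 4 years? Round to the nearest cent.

€492.09

A = P·e^(rt) = 400·e^(0.0518·4) = 400·e^0.2072.
e^0.2072 ≈ 1.23022859, so A ≈ 492.0914.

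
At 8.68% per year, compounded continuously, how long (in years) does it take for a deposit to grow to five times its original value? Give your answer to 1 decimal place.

e^(0.0868t) = 5, so 0.0868t = ln 5 ≈ 1.6094.
t ≈ 1.6094/0.0868 ≈ 18.5419.

18.5 years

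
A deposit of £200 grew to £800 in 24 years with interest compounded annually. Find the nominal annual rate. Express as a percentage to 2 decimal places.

(1 + r)^24 = 800/200 = 4.
1 + r = 4^(1/24) ≈ 1.059463, so r ≈ 0.0594631.
r ≈ 5.94631%.

5.95%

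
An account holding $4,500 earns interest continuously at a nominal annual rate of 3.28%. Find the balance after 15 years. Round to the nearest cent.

A = P·e^(rt) = 4,500·e^(0.0328·15) = 4,500·e^0.492.
e^0.492 ≈ 1.635584119, so A ≈ 7,360.1285.

$7,360.13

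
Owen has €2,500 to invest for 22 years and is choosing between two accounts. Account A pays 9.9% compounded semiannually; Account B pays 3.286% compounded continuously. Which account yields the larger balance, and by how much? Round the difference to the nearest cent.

A: (1 + 0.0495)^44 ≈ 8.3796810445, so 2,500 × 8.3796810445 ≈ 20,949.2026.
B: e^(0.03286·22) = e^0.72292 ≈ 2.060440923, so 2,500 × 2.060440923 ≈ 5,151.1023.
Difference ≈ 15,798.1003 in favor of A.

Account A, by €15,798.10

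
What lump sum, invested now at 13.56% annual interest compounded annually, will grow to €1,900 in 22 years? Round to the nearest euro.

€116

Annual rate = 13.56% = 0.1356; 22 periods.
P = 1,900/(1 + 0.1356)^22 ≈ 1,900/16.40432802 ≈ 115.8231.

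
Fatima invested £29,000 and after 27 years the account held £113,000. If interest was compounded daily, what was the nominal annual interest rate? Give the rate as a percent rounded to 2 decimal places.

The 9855-period growth factor is 113,000/29,000 = 3.89655.
r/365 = 3.89655^(1/9855) − 1 ≈ 0.00013802, so r ≈ 365·0.00013802 = 5.03773%.

5.04%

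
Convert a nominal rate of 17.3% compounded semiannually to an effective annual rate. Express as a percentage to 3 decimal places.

18.048%

EAR = (1 + 17.3%/2)^2 − 1 = (1 + 0.0865)^2 − 1.
(1 + 0.0865)^2 ≈ 1.180482, so EAR ≈ 18.04823%.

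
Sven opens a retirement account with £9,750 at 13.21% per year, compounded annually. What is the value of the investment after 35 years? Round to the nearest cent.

Annual rate = 13.21% = 0.1321; years = 35.
A = 9,750·(1 + 0.1321)^35 ≈ 9,750·76.9073175412 ≈ 749,846.3460.

£749,846.35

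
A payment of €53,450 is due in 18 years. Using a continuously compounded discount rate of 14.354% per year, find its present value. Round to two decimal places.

€4,035.08

P = A·e^(−rt) = 53,450·e^(−2.58372).
e^(−2.58372) ≈ 0.075492648374, so P ≈ 4,035.0821.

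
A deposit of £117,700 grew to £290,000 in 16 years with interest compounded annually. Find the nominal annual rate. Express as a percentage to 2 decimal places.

(1 + r)^16 = 290,000/117,700 = 2.46389.
1 + r = 2.46389^(1/16) ≈ 1.057977, so r ≈ 0.0579773.
r ≈ 5.79773%.

5.80%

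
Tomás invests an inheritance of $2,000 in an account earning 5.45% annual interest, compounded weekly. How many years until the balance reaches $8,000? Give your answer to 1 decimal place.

25.4 years

We need (1 + 0.00104808)^(52t) = 4, so 52t = ln 4 / ln 1.001048 ≈ 1323.3959.
t ≈ 1323.3959/52 = 25.4499 years.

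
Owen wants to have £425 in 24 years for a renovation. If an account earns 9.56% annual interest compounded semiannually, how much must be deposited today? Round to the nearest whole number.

£45

Periodic rate = 9.56%/2 = 0.0478; 48 periods.
P = 425/(1 + 0.0478)^48 ≈ 425/9.40508917 ≈ 45.1883.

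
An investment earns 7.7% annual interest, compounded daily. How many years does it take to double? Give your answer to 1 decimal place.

(1 + 0.000210959)^(365t) = 2.
365t = ln 2 / ln(1 + 0.000210959) ≈ 0.69315/0.000210937 ≈ 3286.0442.
t ≈ 9.0029.

9.0 years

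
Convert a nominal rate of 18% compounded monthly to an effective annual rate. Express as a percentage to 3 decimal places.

19.562%

EAR = (1 + 18%/12)^12 − 1 = (1 + 0.015)^12 − 1.
(1 + 0.015)^12 ≈ 1.195618, so EAR ≈ 19.56182%.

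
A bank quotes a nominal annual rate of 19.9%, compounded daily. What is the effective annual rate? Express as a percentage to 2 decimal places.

22.01%

One year is 365 periods at 0.000545205 each: (1 + 0.000545205)^365 ≈ 1.220116.
EAR = 1.220116 − 1 ≈ 22.01158%.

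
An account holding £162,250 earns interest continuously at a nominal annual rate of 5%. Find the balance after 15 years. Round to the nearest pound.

£343,483

A = P·e^(rt) = 162,250·e^(0.05·15) = 162,250·e^0.75.
e^0.75 ≈ 2.11700001661, so A ≈ 343,483.2527.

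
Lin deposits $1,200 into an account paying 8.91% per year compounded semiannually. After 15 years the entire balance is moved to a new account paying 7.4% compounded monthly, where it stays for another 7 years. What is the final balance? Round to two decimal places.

$7,435.87

After 15 years at 8.91%: 1,200 × 3.697234545 ≈ 4,436.6815.
Then 7 years at 7.4%: 4,436.6815 × 1.675998939 ≈ 7,435.8734.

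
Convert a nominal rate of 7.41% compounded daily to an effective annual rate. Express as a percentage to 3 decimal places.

7.691%

One year is 365 periods at 0.000203014 each: (1 + 0.000203014)^365 ≈ 1.076906.
EAR = 1.076906 − 1 ≈ 7.69064%.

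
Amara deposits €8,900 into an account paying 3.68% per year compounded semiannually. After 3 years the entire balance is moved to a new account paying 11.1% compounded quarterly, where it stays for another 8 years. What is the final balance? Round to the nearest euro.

€23,840

Phase 1: 8,900·(1 + 0.0184)^6 ≈ 9,928.8820.
Phase 2: 9,928.8820·(1 + 0.02775)^32 ≈ 23,839.6505.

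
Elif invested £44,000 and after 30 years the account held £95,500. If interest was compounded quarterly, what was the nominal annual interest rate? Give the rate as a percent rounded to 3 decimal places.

2.591%

(1 + r/4)^120 = 95,500/44,000 = 2.17045.
1 + r/4 = 2.17045^(1/120) ≈ 1.006479, so r/4 ≈ 0.0064787.
r ≈ 4·0.0064787 = 2.59148%.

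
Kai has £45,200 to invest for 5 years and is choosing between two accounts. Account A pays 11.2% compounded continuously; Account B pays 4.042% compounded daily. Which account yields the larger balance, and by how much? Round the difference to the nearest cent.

A: e^(0.112·5) = e^0.56 ≈ 1.7506725003, so 45,200 × 1.7506725003 ≈ 79,130.3970.
B: (1 + 0.04042/365)^1825 ≈ 1.2239567036, so 45,200 × 1.2239567036 ≈ 55,322.8430.
Difference ≈ 23,807.5540 in favor of A.

Account A, by £23,807.55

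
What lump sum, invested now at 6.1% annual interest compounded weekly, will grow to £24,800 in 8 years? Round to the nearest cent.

£15,227.91

Growth factor = (1 + 0.061/52)^416 ≈ 1.6285889953.
P = 24,800/1.6285889953 ≈ 15,227.9059.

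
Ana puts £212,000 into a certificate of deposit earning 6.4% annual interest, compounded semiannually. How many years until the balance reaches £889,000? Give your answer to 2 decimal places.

22.76 years

(1 + 0.032)^(2t) = 889,000/212,000 = 4.1934.
2t·ln(1 + 0.032) = ln(4.1934); 2t = 1.4335/0.0314987 ≈ 45.5102.
t ≈ 22.7551 years.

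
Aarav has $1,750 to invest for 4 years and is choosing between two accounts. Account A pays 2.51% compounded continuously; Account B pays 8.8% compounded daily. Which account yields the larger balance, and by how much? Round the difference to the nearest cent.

A: e^(0.0251·4) = e^0.1004 ≈ 1.105613075, so 1,750 × 1.105613075 ≈ 1,934.8229.
B: (1 + 0.088/365)^1460 ≈ 1.421848199, so 1,750 × 1.421848199 ≈ 2,488.2343.
Difference ≈ 553.4115 in favor of B.

Account B, by $553.41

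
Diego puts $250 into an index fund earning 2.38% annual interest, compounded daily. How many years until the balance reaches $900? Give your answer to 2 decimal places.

53.82 years

(1 + 0.0000652055)^(365t) = 900/250 = 3.6.
365t·ln(1 + 0.0000652055) = ln(3.6); 365t = 1.2809/6.52034e-05 ≈ 19645.2141.
t ≈ 53.8225 years.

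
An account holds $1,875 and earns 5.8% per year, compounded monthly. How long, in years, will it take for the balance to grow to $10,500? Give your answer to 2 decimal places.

We need (1 + 0.00483333)^(12t) = 5.6, so 12t = ln 5.6 / ln 1.004833 ≈ 357.2952.
t ≈ 357.2952/12 = 29.7746 years.

29.77 years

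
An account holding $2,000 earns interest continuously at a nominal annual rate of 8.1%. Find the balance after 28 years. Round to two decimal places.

$19,320.12

A = P·e^(rt) = 2,000·e^(0.081·28) = 2,000·e^2.268.
e^2.268 ≈ 9.6600613583, so A ≈ 19,320.1227.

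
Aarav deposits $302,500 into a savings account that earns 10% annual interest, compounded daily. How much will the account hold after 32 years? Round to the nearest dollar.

$7,417,839

Growth factor = (1 + 0.1/365)^11680 ≈ 24.52178053087.
A ≈ 302,500 × 24.52178053087 ≈ 7,417,838.6106.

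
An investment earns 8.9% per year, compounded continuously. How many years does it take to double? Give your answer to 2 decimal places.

7.79 years

e^(0.089t) = 2, so 0.089t = ln 2 ≈ 0.69315.
t ≈ 0.69315/0.089 ≈ 7.7882.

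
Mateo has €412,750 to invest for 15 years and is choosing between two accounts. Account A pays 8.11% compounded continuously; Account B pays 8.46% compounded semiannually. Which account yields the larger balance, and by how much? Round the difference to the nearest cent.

A: e^(0.0811·15) = e^1.2165 ≈ 3.375353298895, so 412,750 × 3.375353298895 ≈ 1,393,177.0741.
B: (1 + 0.0423)^30 ≈ 3.465629509951, so 412,750 × 3.465629509951 ≈ 1,430,438.5802.
Difference ≈ 37,261.5061 in favor of B.

Account B, by €37,261.51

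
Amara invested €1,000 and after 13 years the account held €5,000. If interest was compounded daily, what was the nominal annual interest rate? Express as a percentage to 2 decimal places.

12.38%

The 4745-period growth factor is 5,000/1,000 = 5.
r/365 = 5^(1/4745) − 1 ≈ 0.000339244, so r ≈ 365·0.000339244 = 12.38239%.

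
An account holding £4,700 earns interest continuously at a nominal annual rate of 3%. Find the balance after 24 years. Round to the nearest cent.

A = P·e^(rt) = 4,700·e^(0.03·24) = 4,700·e^0.72.
e^0.72 ≈ 2.054433211, so A ≈ 9,655.8361.

£9,655.84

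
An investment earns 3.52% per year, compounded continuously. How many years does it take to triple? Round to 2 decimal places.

e^(0.0352t) = 3, so 0.0352t = ln 3 ≈ 1.0986.
t ≈ 1.0986/0.0352 ≈ 31.2106.

31.21 years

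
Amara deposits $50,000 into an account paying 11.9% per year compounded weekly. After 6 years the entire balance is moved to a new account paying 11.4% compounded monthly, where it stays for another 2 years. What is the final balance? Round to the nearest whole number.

Phase 1: 50,000·(1 + 0.119/52)^312 ≈ 102,023.9173.
Phase 2: 102,023.9173·(1 + 0.0095)^24 ≈ 128,012.9050.

$128,013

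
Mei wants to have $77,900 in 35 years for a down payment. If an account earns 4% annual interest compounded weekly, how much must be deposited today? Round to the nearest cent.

$19,220.24

Periodic rate = 4%/52 = 0.000769231; 1820 periods.
P = 77,900/(1 + 0.04/52)^1820 ≈ 77,900/4.0530181039 ≈ 19,220.2448.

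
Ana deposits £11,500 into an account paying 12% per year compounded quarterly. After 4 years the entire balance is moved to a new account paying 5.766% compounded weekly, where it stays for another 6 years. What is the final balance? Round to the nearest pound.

£26,077

After 4 years at 12%: 11,500 × 1.6047064391 ≈ 18,454.1240.
Then 6 years at 5.766%: 18,454.1240 × 1.4130752157 ≈ 26,077.0653.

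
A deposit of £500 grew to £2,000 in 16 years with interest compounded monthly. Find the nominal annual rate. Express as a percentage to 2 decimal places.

8.70%

(1 + r/12)^192 = 2,000/500 = 4.
1 + r/12 = 4^(1/192) ≈ 1.007246, so r/12 ≈ 0.00724641.
r ≈ 12·0.00724641 = 8.69569%.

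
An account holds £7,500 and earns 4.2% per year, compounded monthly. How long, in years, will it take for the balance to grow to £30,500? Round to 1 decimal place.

33.5 years

(1 + 0.0035)^(12t) = 30,500/7,500 = 4.0667.
12t·ln(1 + 0.0035) = ln(4.0667); 12t = 1.4028/0.00349389 ≈ 401.5078.
t ≈ 33.4590 years.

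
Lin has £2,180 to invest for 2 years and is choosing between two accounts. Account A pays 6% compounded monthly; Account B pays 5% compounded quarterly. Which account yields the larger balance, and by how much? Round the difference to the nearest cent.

Account A, by £49.43

Account A growth factor: (1 + 0.005)^24 ≈ 1.127159776; balance ≈ 2,457.2083.
Account B growth factor: (1 + 0.0125)^8 ≈ 1.104486101; balance ≈ 2,407.7797.
Account A is larger by 49.4286.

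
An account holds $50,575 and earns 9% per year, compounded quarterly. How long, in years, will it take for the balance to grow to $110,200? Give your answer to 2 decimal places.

8.75 years

(1 + 0.0225)^(4t) = 110,200/50,575 = 2.1789.
4t·ln(1 + 0.0225) = ln(2.1789); 4t = 0.77884/0.0222506 ≈ 35.0031.
t ≈ 8.7508 years.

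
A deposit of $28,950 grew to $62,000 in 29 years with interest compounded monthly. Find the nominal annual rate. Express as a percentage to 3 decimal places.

2.629%

(1 + r/12)^348 = 62,000/28,950 = 2.14162.
1 + r/12 = 2.14162^(1/348) ≈ 1.002191, so r/12 ≈ 0.0021908.
r ≈ 12·0.0021908 = 2.62896%.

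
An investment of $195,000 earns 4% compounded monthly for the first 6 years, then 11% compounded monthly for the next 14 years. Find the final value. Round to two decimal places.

$1,147,780.04

Phase 1: 195,000·(1 + 0.04/12)^72 ≈ 247,794.6664.
Phase 2: 247,794.6664·(1 + 0.11/12)^168 ≈ 1,147,780.0355.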